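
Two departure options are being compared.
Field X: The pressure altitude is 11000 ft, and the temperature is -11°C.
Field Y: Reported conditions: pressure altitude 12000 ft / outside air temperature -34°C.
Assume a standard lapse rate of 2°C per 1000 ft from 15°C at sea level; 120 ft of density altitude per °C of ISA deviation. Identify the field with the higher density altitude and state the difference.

Field X: ISA temp = -7°C, deviation -4°C, DA = 11000 + 120 × (-4) = 10520 ft.
Field Y: ISA temp = -9°C, deviation -25°C, DA = 12000 + 120 × (-25) = 9000 ft.
Field X is higher by 10520 − 9000 = 1520 ft.

Field X by 1520 ft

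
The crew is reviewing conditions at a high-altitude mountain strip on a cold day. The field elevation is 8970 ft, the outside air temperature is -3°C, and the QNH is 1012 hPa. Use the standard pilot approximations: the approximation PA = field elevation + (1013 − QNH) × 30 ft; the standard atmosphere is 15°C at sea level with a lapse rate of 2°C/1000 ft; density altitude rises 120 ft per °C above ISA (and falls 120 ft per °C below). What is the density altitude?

9000 ft

Pressure altitude = 8970 + (1013 − 1012) × 30 = 8970 + (+30) = 9000 ft.
ISA temperature at 9000 ft = 15 − 2 × (9000/1000) = -3°C.
ISA deviation = -3 − (-3) = 0°C.
Density altitude = 9000 + 120 × (0) = 9000 ft.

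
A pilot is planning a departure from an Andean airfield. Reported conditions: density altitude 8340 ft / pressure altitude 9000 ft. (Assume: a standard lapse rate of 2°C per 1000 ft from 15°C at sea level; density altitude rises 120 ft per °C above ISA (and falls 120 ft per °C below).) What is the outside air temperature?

-8.5°C

Density altitude − pressure altitude = 8340 − 9000 = -660 ft.
At 120 ft/°C that is an ISA deviation of -660/120 = -5.5°C.
ISA temperature at 9000 ft = 15 − 2 × (9000/1000) = -3°C.
OAT = ISA + deviation = -3 + (-5.5) = -8.5°C.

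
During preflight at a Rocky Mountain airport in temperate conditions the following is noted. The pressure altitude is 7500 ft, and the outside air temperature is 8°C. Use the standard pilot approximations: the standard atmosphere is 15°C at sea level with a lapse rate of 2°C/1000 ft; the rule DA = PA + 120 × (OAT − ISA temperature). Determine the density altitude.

ISA temperature at 7500 ft = 15 − 2 × (7500/1000) = 0°C.
ISA deviation = 8 − 0 = +8°C.
Density altitude = 7500 + 120 × (8) = 7500 + (+960) = 8460 ft.

8460 ft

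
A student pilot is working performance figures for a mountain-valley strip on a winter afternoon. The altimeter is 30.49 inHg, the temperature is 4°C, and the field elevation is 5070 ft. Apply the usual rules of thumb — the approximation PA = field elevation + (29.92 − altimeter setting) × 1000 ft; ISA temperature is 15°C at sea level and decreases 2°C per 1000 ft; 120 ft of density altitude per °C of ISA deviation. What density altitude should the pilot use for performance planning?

Pressure altitude = 5070 + (29.92 − 30.49) × 1000 = 5070 + (-570) = 4500 ft.
ISA temperature at 4500 ft = 15 − 2 × (4500/1000) = 6°C.
ISA deviation = 4 − 6 = -2°C.
Density altitude = 4500 + 120 × (-2) = 4260 ft.

4260 ft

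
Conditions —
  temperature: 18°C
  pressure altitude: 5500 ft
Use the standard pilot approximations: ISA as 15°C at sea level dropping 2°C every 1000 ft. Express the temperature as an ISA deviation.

ISA+14°C

ISA temperature at 5500 ft = 15 − 2 × (5500/1000) = 4°C.
Deviation = OAT − ISA = 18 − 4 = +14°C.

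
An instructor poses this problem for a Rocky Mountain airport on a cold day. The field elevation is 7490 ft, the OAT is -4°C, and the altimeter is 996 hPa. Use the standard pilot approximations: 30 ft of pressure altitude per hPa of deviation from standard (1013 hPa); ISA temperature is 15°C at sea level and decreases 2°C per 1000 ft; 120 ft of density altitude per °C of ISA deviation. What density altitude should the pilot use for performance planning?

7640 ft

Pressure altitude = 7490 + (1013 − 996) × 30 = 7490 + (+510) = 8000 ft.
ISA temperature at 8000 ft = 15 − 2 × (8000/1000) = -1°C.
ISA deviation = -4 − (-1) = -3°C.
Density altitude = 8000 + 120 × (-3) = 7640 ft.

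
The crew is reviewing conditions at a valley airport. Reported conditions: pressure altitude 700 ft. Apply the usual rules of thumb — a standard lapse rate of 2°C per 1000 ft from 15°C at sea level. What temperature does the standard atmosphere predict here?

ISA temperature = 15 − 2 × (700/1000) = 15 − 1.4 = 13.6°C.

13.6°C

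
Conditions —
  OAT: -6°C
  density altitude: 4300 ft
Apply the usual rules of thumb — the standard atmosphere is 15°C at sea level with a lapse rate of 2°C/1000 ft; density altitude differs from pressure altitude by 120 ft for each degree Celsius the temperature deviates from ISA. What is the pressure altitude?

5500 ft

DA = PA + 120 × (OAT − (15 − 2·PA/1000)) = PA + 120·OAT − 1800 + 0.24·PA = 1.24·PA + 120·OAT − 1800.
So 1.24·PA = 4300 − 120 × (-6) + 1800 = 6820.
PA = 6820 / 1.24 = 5500 ft.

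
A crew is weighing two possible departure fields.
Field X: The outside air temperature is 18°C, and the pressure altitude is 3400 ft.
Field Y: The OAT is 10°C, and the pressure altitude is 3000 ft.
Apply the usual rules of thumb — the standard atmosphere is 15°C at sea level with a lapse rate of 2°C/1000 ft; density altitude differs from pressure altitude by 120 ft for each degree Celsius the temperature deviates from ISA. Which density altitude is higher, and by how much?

Field X: ISA temp = 8.2°C, deviation +9.8°C, DA = 3400 + 120 × 9.8 = 4576 ft.
Field Y: ISA temp = 9°C, deviation +1°C, DA = 3000 + 120 × 1 = 3120 ft.
Field X is higher by 4576 − 3120 = 1456 ft.

Field X by 1456 ft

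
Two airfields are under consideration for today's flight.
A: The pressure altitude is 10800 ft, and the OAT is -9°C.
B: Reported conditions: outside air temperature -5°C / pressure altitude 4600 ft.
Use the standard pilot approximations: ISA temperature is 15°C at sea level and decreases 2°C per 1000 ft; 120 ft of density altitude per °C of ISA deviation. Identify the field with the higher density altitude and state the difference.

A by 7208 ft

A: ISA temp = -6.6°C, deviation -2.4°C, DA = 10800 + 120 × (-2.4) = 10512 ft.
B: ISA temp = 5.8°C, deviation -10.8°C, DA = 4600 + 120 × (-10.8) = 3304 ft.
A is higher by 10512 − 3304 = 7208 ft.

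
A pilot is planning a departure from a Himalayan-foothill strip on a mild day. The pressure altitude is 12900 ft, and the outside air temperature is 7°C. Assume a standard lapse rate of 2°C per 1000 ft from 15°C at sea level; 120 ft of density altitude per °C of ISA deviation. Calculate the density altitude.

15036 ft

ISA temperature at 12900 ft = 15 − 2 × (12900/1000) = -10.8°C.
ISA deviation = 7 − (-10.8) = +17.8°C.
Density altitude = 12900 + 120 × (17.8) = 12900 + (+2136) = 15036 ft.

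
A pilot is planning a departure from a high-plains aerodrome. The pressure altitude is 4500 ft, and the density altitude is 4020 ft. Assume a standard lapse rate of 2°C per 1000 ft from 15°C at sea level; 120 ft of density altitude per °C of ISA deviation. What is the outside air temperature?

Density altitude − pressure altitude = 4020 − 4500 = -480 ft.
At 120 ft/°C that is an ISA deviation of -480/120 = -4°C.
ISA temperature at 4500 ft = 15 − 2 × (4500/1000) = 6°C.
OAT = ISA + deviation = 6 + (-4) = 2°C.

2°C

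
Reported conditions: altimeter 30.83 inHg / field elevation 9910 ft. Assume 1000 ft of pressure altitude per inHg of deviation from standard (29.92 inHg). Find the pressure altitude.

9000 ft

Pressure correction = (29.92 − 30.83) × 1000 = -910 ft.
Pressure altitude = 9910 + (-910) = 9000 ft.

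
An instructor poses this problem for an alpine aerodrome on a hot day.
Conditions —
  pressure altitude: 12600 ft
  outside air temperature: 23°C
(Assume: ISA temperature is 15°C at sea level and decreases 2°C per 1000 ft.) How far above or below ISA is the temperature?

ISA temperature at 12600 ft = 15 − 2 × (12600/1000) = -10.2°C.
Deviation = OAT − ISA = 23 − (-10.2) = +33.2°C.

ISA+33.2°C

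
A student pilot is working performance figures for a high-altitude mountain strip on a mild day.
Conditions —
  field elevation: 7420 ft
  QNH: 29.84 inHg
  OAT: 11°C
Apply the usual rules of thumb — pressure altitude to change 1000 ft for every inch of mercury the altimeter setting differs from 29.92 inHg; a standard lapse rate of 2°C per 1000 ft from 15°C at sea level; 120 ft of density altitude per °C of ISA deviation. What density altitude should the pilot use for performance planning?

Pressure altitude = 7420 + (29.92 − 29.84) × 1000 = 7420 + (+80) = 7500 ft.
ISA temperature at 7500 ft = 15 − 2 × (7500/1000) = 0°C.
ISA deviation = 11 − 0 = +11°C.
Density altitude = 7500 + 120 × (11) = 8820 ft.

8820 ft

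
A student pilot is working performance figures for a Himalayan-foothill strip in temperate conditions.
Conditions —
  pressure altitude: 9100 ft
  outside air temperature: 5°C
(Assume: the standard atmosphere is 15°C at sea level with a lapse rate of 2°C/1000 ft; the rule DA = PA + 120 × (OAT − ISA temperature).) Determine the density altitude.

10084 ft

ISA temperature at 9100 ft = 15 − 2 × (9100/1000) = -3.2°C.
ISA deviation = 5 − (-3.2) = +8.2°C.
Density altitude = 9100 + 120 × (8.2) = 9100 + (+984) = 10084 ft.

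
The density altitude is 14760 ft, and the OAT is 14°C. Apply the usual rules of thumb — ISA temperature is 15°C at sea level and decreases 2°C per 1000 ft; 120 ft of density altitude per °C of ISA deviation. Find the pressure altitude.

DA = PA + 120 × (OAT − (15 − 2·PA/1000)) = PA + 120·OAT − 1800 + 0.24·PA = 1.24·PA + 120·OAT − 1800.
So 1.24·PA = 14760 − 120 × 14 + 1800 = 14880.
PA = 14880 / 1.24 = 12000 ft.

12000 ft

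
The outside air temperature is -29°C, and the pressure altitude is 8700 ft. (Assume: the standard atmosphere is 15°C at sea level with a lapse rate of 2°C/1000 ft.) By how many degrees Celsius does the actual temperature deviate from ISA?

ISA-26.6°C

ISA temperature at 8700 ft = 15 − 2 × (8700/1000) = -2.4°C.
Deviation = OAT − ISA = -29 − (-2.4) = -26.6°C.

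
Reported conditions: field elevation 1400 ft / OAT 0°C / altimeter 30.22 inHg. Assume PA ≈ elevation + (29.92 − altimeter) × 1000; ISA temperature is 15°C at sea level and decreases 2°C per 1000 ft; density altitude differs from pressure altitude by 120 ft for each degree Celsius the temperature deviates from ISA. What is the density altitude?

-436 ft

Pressure altitude = 1400 + (29.92 − 30.22) × 1000 = 1400 + (-300) = 1100 ft.
ISA temperature at 1100 ft = 15 − 2 × (1100/1000) = 12.8°C.
ISA deviation = 0 − 12.8 = -12.8°C.
Density altitude = 1100 + 120 × (-12.8) = -436 ft.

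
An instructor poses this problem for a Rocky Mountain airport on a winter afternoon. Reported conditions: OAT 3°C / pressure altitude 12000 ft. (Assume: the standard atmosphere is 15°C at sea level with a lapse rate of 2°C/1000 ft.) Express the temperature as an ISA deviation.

ISA temperature at 12000 ft = 15 − 2 × (12000/1000) = -9°C.
Deviation = OAT − ISA = 3 − (-9) = +12°C.

ISA+12°C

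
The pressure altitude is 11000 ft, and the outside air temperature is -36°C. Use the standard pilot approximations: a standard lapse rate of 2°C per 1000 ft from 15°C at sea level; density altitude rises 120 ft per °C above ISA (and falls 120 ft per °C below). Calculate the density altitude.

7520 ft

ISA temperature at 11000 ft = 15 − 2 × (11000/1000) = -7°C.
ISA deviation = -36 − (-7) = -29°C.
Density altitude = 11000 + 120 × (-29) = 11000 + (-3480) = 7520 ft.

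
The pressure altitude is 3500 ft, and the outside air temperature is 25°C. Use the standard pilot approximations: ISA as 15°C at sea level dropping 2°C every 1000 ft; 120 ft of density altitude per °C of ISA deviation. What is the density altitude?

5540 ft

ISA temperature at 3500 ft = 15 − 2 × (3500/1000) = 8°C.
ISA deviation = 25 − 8 = +17°C.
Density altitude = 3500 + 120 × (17) = 3500 + (+2040) = 5540 ft.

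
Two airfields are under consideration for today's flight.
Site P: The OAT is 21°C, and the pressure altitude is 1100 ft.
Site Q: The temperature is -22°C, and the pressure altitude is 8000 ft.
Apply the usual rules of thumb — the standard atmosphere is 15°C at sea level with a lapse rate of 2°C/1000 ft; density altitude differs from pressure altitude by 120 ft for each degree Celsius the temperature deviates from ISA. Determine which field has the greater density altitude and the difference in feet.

Site Q by 3396 ft

Site P: ISA temp = 12.8°C, deviation +8.2°C, DA = 1100 + 120 × 8.2 = 2084 ft.
Site Q: ISA temp = -1°C, deviation -21°C, DA = 8000 + 120 × (-21) = 5480 ft.
Site Q is higher by 5480 − 2084 = 3396 ft.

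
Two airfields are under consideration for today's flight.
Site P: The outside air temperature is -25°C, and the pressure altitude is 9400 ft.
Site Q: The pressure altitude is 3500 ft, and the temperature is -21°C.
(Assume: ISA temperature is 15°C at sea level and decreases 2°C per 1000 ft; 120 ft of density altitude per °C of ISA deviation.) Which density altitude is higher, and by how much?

Site P: ISA temp = -3.8°C, deviation -21.2°C, DA = 9400 + 120 × (-21.2) = 6856 ft.
Site Q: ISA temp = 8°C, deviation -29°C, DA = 3500 + 120 × (-29) = 20 ft.
Site P is higher by 6856 − 20 = 6836 ft.

Site P by 6836 ft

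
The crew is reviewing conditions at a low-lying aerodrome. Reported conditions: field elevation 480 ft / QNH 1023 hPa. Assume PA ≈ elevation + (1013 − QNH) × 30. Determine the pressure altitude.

Pressure correction = (1013 − 1023) × 30 = -300 ft.
Pressure altitude = 480 + (-300) = 180 ft.

180 ft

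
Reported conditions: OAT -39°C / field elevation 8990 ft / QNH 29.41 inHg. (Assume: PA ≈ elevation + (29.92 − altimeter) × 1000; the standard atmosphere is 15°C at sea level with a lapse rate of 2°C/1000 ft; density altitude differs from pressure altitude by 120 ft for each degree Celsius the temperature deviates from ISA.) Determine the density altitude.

5300 ft

Pressure altitude = 8990 + (29.92 − 29.41) × 1000 = 8990 + (+510) = 9500 ft.
ISA temperature at 9500 ft = 15 − 2 × (9500/1000) = -4°C.
ISA deviation = -39 − (-4) = -35°C.
Density altitude = 9500 + 120 × (-35) = 5300 ft.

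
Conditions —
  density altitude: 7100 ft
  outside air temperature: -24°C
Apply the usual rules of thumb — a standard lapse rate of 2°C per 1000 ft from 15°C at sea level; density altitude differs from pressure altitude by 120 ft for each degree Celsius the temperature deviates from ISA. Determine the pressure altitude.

DA = PA + 120 × (OAT − (15 − 2·PA/1000)) = PA + 120·OAT − 1800 + 0.24·PA = 1.24·PA + 120·OAT − 1800.
So 1.24·PA = 7100 − 120 × (-24) + 1800 = 11780.
PA = 11780 / 1.24 = 9500 ft.

9500 ft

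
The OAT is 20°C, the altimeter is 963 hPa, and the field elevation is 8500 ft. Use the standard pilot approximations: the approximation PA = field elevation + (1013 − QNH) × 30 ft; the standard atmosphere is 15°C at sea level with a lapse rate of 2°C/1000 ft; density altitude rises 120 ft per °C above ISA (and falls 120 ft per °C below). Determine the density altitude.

13000 ft

Pressure altitude = 8500 + (1013 − 963) × 30 = 8500 + (+1500) = 10000 ft.
ISA temperature at 10000 ft = 15 − 2 × (10000/1000) = -5°C.
ISA deviation = 20 − (-5) = +25°C.
Density altitude = 10000 + 120 × (25) = 13000 ft.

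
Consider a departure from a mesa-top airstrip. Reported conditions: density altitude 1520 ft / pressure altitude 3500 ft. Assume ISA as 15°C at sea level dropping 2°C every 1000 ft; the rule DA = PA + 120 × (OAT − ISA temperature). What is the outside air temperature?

Density altitude − pressure altitude = 1520 − 3500 = -1980 ft.
At 120 ft/°C that is an ISA deviation of -1980/120 = -16.5°C.
ISA temperature at 3500 ft = 15 − 2 × (3500/1000) = 8°C.
OAT = ISA + deviation = 8 + (-16.5) = -8.5°C.

-8.5°C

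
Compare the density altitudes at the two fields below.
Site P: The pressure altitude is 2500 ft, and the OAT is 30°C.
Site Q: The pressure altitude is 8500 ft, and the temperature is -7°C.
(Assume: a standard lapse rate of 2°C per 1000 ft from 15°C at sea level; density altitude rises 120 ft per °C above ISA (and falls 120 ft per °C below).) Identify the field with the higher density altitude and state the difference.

Site Q by 3000 ft

Site P: ISA temp = 10°C, deviation +20°C, DA = 2500 + 120 × 20 = 4900 ft.
Site Q: ISA temp = -2°C, deviation -5°C, DA = 8500 + 120 × (-5) = 7900 ft.
Site Q is higher by 7900 − 4900 = 3000 ft.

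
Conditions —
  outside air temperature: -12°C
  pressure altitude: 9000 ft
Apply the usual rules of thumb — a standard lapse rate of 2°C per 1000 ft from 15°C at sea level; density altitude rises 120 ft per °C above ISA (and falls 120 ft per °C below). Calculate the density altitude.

7920 ft

ISA temperature at 9000 ft = 15 − 2 × (9000/1000) = -3°C.
ISA deviation = -12 − (-3) = -9°C.
Density altitude = 9000 + 120 × (-9) = 9000 + (-1080) = 7920 ft.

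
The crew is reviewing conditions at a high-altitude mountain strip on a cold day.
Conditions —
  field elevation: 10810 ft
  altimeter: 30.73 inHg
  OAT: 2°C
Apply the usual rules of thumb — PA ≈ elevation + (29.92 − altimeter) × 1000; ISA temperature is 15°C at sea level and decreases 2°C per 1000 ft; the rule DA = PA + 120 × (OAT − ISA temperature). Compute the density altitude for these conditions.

Pressure altitude = 10810 + (29.92 − 30.73) × 1000 = 10810 + (-810) = 10000 ft.
ISA temperature at 10000 ft = 15 − 2 × (10000/1000) = -5°C.
ISA deviation = 2 − (-5) = +7°C.
Density altitude = 10000 + 120 × (7) = 10840 ft.

10840 ft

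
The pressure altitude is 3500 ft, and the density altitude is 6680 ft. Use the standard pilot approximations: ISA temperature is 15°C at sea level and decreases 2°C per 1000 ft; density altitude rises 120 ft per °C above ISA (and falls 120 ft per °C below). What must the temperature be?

34.5°C

Density altitude − pressure altitude = 6680 − 3500 = +3180 ft.
At 120 ft/°C that is an ISA deviation of 3180/120 = +26.5°C.
ISA temperature at 3500 ft = 15 − 2 × (3500/1000) = 8°C.
OAT = ISA + deviation = 8 + (+26.5) = 34.5°C.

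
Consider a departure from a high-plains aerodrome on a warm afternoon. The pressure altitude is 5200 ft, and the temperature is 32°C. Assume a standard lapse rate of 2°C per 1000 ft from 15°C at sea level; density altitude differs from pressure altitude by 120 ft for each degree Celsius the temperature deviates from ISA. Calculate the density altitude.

ISA temperature at 5200 ft = 15 − 2 × (5200/1000) = 4.6°C.
ISA deviation = 32 − 4.6 = +27.4°C.
Density altitude = 5200 + 120 × (27.4) = 5200 + (+3288) = 8488 ft.

8488 ft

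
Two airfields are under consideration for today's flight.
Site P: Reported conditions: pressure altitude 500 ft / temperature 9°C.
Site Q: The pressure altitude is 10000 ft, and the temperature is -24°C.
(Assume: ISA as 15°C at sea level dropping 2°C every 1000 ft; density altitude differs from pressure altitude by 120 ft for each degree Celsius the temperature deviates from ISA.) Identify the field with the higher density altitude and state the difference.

Site P: ISA temp = 14°C, deviation -5°C, DA = 500 + 120 × (-5) = -100 ft.
Site Q: ISA temp = -5°C, deviation -19°C, DA = 10000 + 120 × (-19) = 7720 ft.
Site Q is higher by 7720 − (-100) = 7820 ft.

Site Q by 7820 ft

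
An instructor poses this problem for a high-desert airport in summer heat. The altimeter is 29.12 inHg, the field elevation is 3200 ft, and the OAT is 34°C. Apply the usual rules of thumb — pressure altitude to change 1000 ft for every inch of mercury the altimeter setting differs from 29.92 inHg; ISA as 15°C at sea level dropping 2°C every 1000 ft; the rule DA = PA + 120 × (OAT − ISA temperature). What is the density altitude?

Pressure altitude = 3200 + (29.92 − 29.12) × 1000 = 3200 + (+800) = 4000 ft.
ISA temperature at 4000 ft = 15 − 2 × (4000/1000) = 7°C.
ISA deviation = 34 − 7 = +27°C.
Density altitude = 4000 + 120 × (27) = 7240 ft.

7240 ft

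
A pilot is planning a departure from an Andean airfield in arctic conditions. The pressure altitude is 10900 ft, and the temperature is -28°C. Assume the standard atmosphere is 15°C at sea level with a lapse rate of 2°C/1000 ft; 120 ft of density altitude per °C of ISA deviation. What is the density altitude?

8356 ft

ISA temperature at 10900 ft = 15 − 2 × (10900/1000) = -6.8°C.
ISA deviation = -28 − (-6.8) = -21.2°C.
Density altitude = 10900 + 120 × (-21.2) = 10900 + (-2544) = 8356 ft.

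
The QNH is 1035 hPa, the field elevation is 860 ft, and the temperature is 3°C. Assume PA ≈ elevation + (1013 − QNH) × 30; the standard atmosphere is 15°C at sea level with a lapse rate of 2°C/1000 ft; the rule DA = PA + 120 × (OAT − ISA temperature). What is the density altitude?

Pressure altitude = 860 + (1013 − 1035) × 30 = 860 + (-660) = 200 ft.
ISA temperature at 200 ft = 15 − 2 × (200/1000) = 14.6°C.
ISA deviation = 3 − 14.6 = -11.6°C.
Density altitude = 200 + 120 × (-11.6) = -1192 ft.

-1192 ft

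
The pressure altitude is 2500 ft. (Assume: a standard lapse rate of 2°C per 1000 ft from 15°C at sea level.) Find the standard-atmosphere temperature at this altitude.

ISA temperature = 15 − 2 × (2500/1000) = 15 − 5 = 10°C.

10°C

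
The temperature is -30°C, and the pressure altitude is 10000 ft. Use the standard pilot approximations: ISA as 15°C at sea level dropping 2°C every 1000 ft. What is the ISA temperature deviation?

ISA temperature at 10000 ft = 15 − 2 × (10000/1000) = -5°C.
Deviation = OAT − ISA = -30 − (-5) = -25°C.

ISA-25°C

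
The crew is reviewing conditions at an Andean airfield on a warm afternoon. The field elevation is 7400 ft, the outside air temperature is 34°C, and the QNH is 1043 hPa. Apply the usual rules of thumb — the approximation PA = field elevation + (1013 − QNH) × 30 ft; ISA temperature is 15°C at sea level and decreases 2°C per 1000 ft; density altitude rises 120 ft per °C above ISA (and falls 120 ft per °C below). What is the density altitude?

Pressure altitude = 7400 + (1013 − 1043) × 30 = 7400 + (-900) = 6500 ft.
ISA temperature at 6500 ft = 15 − 2 × (6500/1000) = 2°C.
ISA deviation = 34 − 2 = +32°C.
Density altitude = 6500 + 120 × (32) = 10340 ft.

10340 ft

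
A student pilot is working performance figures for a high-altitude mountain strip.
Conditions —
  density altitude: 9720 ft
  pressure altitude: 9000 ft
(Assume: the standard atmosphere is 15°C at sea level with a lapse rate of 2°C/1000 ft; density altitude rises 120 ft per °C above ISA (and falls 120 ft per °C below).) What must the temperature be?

3°C

Density altitude − pressure altitude = 9720 − 9000 = +720 ft.
At 120 ft/°C that is an ISA deviation of 720/120 = +6°C.
ISA temperature at 9000 ft = 15 − 2 × (9000/1000) = -3°C.
OAT = ISA + deviation = -3 + (+6) = 3°C.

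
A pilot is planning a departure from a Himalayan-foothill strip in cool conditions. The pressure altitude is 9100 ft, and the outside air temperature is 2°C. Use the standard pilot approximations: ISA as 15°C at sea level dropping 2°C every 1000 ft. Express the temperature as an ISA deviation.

ISA+5.2°C

ISA temperature at 9100 ft = 15 − 2 × (9100/1000) = -3.2°C.
Deviation = OAT − ISA = 2 − (-3.2) = +5.2°C.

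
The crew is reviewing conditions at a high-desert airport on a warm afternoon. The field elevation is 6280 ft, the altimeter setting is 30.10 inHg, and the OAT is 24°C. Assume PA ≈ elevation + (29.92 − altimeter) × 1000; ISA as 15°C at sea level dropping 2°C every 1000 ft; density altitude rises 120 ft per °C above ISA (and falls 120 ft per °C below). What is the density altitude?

8644 ft

Pressure altitude = 6280 + (29.92 − 30.10) × 1000 = 6280 + (-180) = 6100 ft.
ISA temperature at 6100 ft = 15 − 2 × (6100/1000) = 2.8°C.
ISA deviation = 24 − 2.8 = +21.2°C.
Density altitude = 6100 + 120 × (21.2) = 8644 ft.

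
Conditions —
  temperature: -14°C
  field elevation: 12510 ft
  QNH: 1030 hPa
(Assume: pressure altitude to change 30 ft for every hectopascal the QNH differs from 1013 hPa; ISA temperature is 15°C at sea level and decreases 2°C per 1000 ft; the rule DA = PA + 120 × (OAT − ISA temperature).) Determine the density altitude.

11400 ft

Pressure altitude = 12510 + (1013 − 1030) × 30 = 12510 + (-510) = 12000 ft.
ISA temperature at 12000 ft = 15 − 2 × (12000/1000) = -9°C.
ISA deviation = -14 − (-9) = -5°C.
Density altitude = 12000 + 120 × (-5) = 11400 ft.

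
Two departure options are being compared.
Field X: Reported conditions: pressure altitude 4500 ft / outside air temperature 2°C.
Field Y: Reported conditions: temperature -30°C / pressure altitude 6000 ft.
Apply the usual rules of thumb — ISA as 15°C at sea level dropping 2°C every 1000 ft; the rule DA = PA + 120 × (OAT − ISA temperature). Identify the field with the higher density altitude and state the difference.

Field X: ISA temp = 6°C, deviation -4°C, DA = 4500 + 120 × (-4) = 4020 ft.
Field Y: ISA temp = 3°C, deviation -33°C, DA = 6000 + 120 × (-33) = 2040 ft.
Field X is higher by 4020 − 2040 = 1980 ft.

Field X by 1980 ft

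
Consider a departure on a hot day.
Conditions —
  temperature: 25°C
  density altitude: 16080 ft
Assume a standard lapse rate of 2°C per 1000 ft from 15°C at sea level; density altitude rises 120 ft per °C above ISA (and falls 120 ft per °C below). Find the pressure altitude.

12000 ft

DA = PA + 120 × (OAT − (15 − 2·PA/1000)) = PA + 120·OAT − 1800 + 0.24·PA = 1.24·PA + 120·OAT − 1800.
So 1.24·PA = 16080 − 120 × 25 + 1800 = 14880.
PA = 14880 / 1.24 = 12000 ft.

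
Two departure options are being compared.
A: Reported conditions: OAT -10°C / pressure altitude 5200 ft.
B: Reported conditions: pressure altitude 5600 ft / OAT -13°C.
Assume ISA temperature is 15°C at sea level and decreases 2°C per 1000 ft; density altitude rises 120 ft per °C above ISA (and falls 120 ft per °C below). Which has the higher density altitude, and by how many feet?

A: ISA temp = 4.6°C, deviation -14.6°C, DA = 5200 + 120 × (-14.6) = 3448 ft.
B: ISA temp = 3.8°C, deviation -16.8°C, DA = 5600 + 120 × (-16.8) = 3584 ft.
B is higher by 3584 − 3448 = 136 ft.

B by 136 ft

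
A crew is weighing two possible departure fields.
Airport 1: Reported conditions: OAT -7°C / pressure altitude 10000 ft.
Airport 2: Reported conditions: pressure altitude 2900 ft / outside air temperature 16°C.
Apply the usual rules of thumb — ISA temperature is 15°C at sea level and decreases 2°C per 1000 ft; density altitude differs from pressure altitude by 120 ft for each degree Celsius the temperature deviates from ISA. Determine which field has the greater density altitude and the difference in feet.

Airport 1 by 6044 ft

Airport 1: ISA temp = -5°C, deviation -2°C, DA = 10000 + 120 × (-2) = 9760 ft.
Airport 2: ISA temp = 9.2°C, deviation +6.8°C, DA = 2900 + 120 × 6.8 = 3716 ft.
Airport 1 is higher by 9760 − 3716 = 6044 ft.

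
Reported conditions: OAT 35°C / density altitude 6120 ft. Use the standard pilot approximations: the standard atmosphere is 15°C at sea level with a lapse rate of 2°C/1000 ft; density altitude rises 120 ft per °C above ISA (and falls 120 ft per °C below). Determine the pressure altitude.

DA = PA + 120 × (OAT − (15 − 2·PA/1000)) = PA + 120·OAT − 1800 + 0.24·PA = 1.24·PA + 120·OAT − 1800.
So 1.24·PA = 6120 − 120 × 35 + 1800 = 3720.
PA = 3720 / 1.24 = 3000 ft.

3000 ft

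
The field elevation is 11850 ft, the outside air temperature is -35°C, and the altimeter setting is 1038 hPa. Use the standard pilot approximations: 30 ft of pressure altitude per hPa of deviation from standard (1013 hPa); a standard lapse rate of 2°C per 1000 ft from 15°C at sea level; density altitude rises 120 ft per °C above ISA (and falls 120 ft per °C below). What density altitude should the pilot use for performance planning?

Pressure altitude = 11850 + (1013 − 1038) × 30 = 11850 + (-750) = 11100 ft.
ISA temperature at 11100 ft = 15 − 2 × (11100/1000) = -7.2°C.
ISA deviation = -35 − (-7.2) = -27.8°C.
Density altitude = 11100 + 120 × (-27.8) = 7764 ft.

7764 ft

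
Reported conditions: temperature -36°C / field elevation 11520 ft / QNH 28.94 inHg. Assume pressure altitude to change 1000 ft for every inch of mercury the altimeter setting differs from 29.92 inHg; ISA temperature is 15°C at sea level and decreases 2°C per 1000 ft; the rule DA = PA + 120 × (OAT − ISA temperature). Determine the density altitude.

Pressure altitude = 11520 + (29.92 − 28.94) × 1000 = 11520 + (+980) = 12500 ft.
ISA temperature at 12500 ft = 15 − 2 × (12500/1000) = -10°C.
ISA deviation = -36 − (-10) = -26°C.
Density altitude = 12500 + 120 × (-26) = 9380 ft.

9380 ft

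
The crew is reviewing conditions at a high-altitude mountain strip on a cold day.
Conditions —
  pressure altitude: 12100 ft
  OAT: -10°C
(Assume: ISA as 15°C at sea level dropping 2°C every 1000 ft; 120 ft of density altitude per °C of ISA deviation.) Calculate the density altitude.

ISA temperature at 12100 ft = 15 − 2 × (12100/1000) = -9.2°C.
ISA deviation = -10 − (-9.2) = -0.8°C.
Density altitude = 12100 + 120 × (-0.8) = 12100 + (-96) = 12004 ft.

12004 ft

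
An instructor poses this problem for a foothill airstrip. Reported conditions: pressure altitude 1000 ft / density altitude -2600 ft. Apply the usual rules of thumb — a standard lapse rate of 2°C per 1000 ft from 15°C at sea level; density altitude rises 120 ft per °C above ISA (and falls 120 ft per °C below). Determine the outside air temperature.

-17°C

Density altitude − pressure altitude = -2600 − 1000 = -3600 ft.
At 120 ft/°C that is an ISA deviation of -3600/120 = -30°C.
ISA temperature at 1000 ft = 15 − 2 × (1000/1000) = 13°C.
OAT = ISA + deviation = 13 + (-30) = -17°C.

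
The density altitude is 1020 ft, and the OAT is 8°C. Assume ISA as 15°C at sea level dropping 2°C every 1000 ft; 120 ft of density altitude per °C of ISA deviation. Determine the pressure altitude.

DA = PA + 120 × (OAT − (15 − 2·PA/1000)) = PA + 120·OAT − 1800 + 0.24·PA = 1.24·PA + 120·OAT − 1800.
So 1.24·PA = 1020 − 120 × 8 + 1800 = 1860.
PA = 1860 / 1.24 = 1500 ft.

1500 ft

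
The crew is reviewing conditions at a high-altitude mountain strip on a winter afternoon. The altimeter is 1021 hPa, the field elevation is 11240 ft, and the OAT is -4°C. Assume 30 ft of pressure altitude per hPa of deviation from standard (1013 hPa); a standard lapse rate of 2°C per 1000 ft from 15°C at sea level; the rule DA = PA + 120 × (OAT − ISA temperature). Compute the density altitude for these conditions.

Pressure altitude = 11240 + (1013 − 1021) × 30 = 11240 + (-240) = 11000 ft.
ISA temperature at 11000 ft = 15 − 2 × (11000/1000) = -7°C.
ISA deviation = -4 − (-7) = +3°C.
Density altitude = 11000 + 120 × (3) = 11360 ft.

11360 ft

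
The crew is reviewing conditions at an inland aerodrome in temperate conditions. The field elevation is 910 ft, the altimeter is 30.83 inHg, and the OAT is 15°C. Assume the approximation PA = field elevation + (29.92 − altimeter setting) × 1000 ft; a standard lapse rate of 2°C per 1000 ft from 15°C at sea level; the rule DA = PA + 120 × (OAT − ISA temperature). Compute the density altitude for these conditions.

Pressure altitude = 910 + (29.92 − 30.83) × 1000 = 910 + (-910) = 0 ft.
ISA temperature at 0 ft = 15 − 2 × (0/1000) = 15°C.
ISA deviation = 15 − 15 = 0°C.
Density altitude = 0 + 120 × (0) = 0 ft.

0 ft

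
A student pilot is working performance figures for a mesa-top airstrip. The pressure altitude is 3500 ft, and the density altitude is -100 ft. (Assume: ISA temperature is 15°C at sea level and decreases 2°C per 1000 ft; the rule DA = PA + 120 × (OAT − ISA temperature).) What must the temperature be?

Density altitude − pressure altitude = -100 − 3500 = -3600 ft.
At 120 ft/°C that is an ISA deviation of -3600/120 = -30°C.
ISA temperature at 3500 ft = 15 − 2 × (3500/1000) = 8°C.
OAT = ISA + deviation = 8 + (-30) = -22°C.

-22°C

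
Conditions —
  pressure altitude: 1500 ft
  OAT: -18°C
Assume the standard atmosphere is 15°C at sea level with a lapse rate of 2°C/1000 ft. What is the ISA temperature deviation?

ISA temperature at 1500 ft = 15 − 2 × (1500/1000) = 12°C.
Deviation = OAT − ISA = -18 − 12 = -30°C.

ISA-30°C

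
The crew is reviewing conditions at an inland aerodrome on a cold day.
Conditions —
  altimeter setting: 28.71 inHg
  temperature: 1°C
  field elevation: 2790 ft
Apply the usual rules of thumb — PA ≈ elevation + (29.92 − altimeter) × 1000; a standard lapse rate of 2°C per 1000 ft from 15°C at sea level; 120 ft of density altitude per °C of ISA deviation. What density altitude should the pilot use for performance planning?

Pressure altitude = 2790 + (29.92 − 28.71) × 1000 = 2790 + (+1210) = 4000 ft.
ISA temperature at 4000 ft = 15 − 2 × (4000/1000) = 7°C.
ISA deviation = 1 − 7 = -6°C.
Density altitude = 4000 + 120 × (-6) = 3280 ft.

3280 ft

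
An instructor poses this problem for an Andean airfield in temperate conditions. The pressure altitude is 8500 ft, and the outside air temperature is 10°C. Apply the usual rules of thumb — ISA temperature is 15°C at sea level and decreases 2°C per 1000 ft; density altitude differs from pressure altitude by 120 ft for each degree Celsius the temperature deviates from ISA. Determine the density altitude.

9940 ft

ISA temperature at 8500 ft = 15 − 2 × (8500/1000) = -2°C.
ISA deviation = 10 − (-2) = +12°C.
Density altitude = 8500 + 120 × (12) = 8500 + (+1440) = 9940 ft.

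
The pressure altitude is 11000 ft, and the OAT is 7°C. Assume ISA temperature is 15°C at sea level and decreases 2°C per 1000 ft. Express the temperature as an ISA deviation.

ISA temperature at 11000 ft = 15 − 2 × (11000/1000) = -7°C.
Deviation = OAT − ISA = 7 − (-7) = +14°C.

ISA+14°C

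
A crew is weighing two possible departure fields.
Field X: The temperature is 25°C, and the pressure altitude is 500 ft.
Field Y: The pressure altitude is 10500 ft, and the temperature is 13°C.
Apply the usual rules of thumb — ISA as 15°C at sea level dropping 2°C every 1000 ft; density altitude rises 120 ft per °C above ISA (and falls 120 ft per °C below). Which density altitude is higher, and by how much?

Field Y by 10960 ft

Field X: ISA temp = 14°C, deviation +11°C, DA = 500 + 120 × 11 = 1820 ft.
Field Y: ISA temp = -6°C, deviation +19°C, DA = 10500 + 120 × 19 = 12780 ft.
Field Y is higher by 12780 − 1820 = 10960 ft.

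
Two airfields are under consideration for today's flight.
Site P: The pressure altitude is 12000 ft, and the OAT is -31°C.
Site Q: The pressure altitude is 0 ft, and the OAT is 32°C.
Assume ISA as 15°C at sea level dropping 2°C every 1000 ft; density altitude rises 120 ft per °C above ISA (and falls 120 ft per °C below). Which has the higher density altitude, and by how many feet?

Site P by 7320 ft

Site P: ISA temp = -9°C, deviation -22°C, DA = 12000 + 120 × (-22) = 9360 ft.
Site Q: ISA temp = 15°C, deviation +17°C, DA = 0 + 120 × 17 = 2040 ft.
Site P is higher by 9360 − 2040 = 7320 ft.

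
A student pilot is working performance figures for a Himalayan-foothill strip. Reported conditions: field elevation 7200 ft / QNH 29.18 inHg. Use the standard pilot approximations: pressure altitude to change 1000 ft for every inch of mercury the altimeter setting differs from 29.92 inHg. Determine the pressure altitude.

7940 ft

Pressure correction = (29.92 − 29.18) × 1000 = +740 ft.
Pressure altitude = 7200 + (+740) = 7940 ft.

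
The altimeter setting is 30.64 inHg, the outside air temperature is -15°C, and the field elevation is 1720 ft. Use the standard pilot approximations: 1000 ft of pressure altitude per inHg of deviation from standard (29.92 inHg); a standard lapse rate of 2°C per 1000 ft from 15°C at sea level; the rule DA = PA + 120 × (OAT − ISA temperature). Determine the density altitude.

Pressure altitude = 1720 + (29.92 − 30.64) × 1000 = 1720 + (-720) = 1000 ft.
ISA temperature at 1000 ft = 15 − 2 × (1000/1000) = 13°C.
ISA deviation = -15 − 13 = -28°C.
Density altitude = 1000 + 120 × (-28) = -2360 ft.

-2360 ft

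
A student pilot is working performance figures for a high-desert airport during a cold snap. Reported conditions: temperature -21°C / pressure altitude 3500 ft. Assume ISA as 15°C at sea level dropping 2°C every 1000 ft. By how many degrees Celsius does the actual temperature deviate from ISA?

ISA-29°C

ISA temperature at 3500 ft = 15 − 2 × (3500/1000) = 8°C.
Deviation = OAT − ISA = -21 − 8 = -29°C.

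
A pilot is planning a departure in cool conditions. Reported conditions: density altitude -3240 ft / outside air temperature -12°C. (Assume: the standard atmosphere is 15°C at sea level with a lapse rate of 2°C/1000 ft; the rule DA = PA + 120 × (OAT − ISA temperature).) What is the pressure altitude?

DA = PA + 120 × (OAT − (15 − 2·PA/1000)) = PA + 120·OAT − 1800 + 0.24·PA = 1.24·PA + 120·OAT − 1800.
So 1.24·PA = -3240 − 120 × (-12) + 1800 = 0.
PA = 0 / 1.24 = 0 ft.

0 ft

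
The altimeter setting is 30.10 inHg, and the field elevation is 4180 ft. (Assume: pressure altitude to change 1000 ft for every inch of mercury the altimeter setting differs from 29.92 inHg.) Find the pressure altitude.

4000 ft

Pressure correction = (29.92 − 30.10) × 1000 = -180 ft.
Pressure altitude = 4180 + (-180) = 4000 ft.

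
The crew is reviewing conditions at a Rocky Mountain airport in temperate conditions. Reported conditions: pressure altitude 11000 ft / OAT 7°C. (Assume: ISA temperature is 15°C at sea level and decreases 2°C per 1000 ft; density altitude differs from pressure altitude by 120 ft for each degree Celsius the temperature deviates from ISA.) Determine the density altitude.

ISA temperature at 11000 ft = 15 − 2 × (11000/1000) = -7°C.
ISA deviation = 7 − (-7) = +14°C.
Density altitude = 11000 + 120 × (14) = 11000 + (+1680) = 12680 ft.

12680 ft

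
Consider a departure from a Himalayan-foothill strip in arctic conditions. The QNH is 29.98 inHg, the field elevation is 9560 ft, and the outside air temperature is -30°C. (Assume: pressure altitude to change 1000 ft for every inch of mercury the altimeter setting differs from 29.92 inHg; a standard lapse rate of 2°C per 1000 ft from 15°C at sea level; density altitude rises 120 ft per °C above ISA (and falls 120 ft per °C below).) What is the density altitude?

6380 ft

Pressure altitude = 9560 + (29.92 − 29.98) × 1000 = 9560 + (-60) = 9500 ft.
ISA temperature at 9500 ft = 15 − 2 × (9500/1000) = -4°C.
ISA deviation = -30 − (-4) = -26°C.
Density altitude = 9500 + 120 × (-26) = 6380 ft.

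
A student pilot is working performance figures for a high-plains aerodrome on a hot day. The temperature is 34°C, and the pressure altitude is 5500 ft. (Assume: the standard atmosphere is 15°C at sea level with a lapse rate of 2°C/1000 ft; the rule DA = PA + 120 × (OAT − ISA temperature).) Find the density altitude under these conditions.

9100 ft

ISA temperature at 5500 ft = 15 − 2 × (5500/1000) = 4°C.
ISA deviation = 34 − 4 = +30°C.
Density altitude = 5500 + 120 × (30) = 5500 + (+3600) = 9100 ft.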